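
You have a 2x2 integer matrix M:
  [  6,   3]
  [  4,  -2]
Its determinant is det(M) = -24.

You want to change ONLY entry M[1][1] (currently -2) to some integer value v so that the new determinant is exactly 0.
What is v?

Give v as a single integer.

det is linear in entry M[1][1]: det = old_det + (v - -2) * C_11
Cofactor C_11 = 6
Want det = 0: -24 + (v - -2) * 6 = 0
  (v - -2) = 24 / 6 = 4
  v = -2 + (4) = 2

Answer: 2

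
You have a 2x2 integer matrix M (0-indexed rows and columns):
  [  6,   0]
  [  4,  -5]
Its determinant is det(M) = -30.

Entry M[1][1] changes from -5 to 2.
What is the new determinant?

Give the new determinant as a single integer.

Answer: 12

Derivation:
det is linear in row 1: changing M[1][1] by delta changes det by delta * cofactor(1,1).
Cofactor C_11 = (-1)^(1+1) * minor(1,1) = 6
Entry delta = 2 - -5 = 7
Det delta = 7 * 6 = 42
New det = -30 + 42 = 12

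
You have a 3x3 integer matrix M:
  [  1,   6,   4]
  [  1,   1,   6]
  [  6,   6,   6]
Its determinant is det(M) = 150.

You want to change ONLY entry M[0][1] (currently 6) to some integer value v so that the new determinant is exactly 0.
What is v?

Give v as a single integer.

Answer: 1

Derivation:
det is linear in entry M[0][1]: det = old_det + (v - 6) * C_01
Cofactor C_01 = 30
Want det = 0: 150 + (v - 6) * 30 = 0
  (v - 6) = -150 / 30 = -5
  v = 6 + (-5) = 1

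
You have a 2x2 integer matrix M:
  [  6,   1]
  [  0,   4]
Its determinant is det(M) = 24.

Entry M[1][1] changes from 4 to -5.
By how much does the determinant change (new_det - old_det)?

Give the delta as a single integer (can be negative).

Cofactor C_11 = 6
Entry delta = -5 - 4 = -9
Det delta = entry_delta * cofactor = -9 * 6 = -54

Answer: -54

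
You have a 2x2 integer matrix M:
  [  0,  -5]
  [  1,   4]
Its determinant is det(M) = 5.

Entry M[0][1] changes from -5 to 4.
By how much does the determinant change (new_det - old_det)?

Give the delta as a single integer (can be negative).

Answer: -9

Derivation:
Cofactor C_01 = -1
Entry delta = 4 - -5 = 9
Det delta = entry_delta * cofactor = 9 * -1 = -9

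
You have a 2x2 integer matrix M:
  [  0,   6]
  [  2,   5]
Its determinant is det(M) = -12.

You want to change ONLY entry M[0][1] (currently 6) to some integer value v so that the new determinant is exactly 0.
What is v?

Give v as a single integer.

det is linear in entry M[0][1]: det = old_det + (v - 6) * C_01
Cofactor C_01 = -2
Want det = 0: -12 + (v - 6) * -2 = 0
  (v - 6) = 12 / -2 = -6
  v = 6 + (-6) = 0

Answer: 0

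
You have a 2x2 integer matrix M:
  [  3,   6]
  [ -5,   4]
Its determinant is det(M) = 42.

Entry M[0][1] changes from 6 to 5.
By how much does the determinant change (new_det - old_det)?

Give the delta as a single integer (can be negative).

Cofactor C_01 = 5
Entry delta = 5 - 6 = -1
Det delta = entry_delta * cofactor = -1 * 5 = -5

Answer: -5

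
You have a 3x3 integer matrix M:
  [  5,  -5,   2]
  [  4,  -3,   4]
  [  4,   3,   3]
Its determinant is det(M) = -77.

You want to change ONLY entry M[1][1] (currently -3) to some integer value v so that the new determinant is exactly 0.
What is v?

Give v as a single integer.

det is linear in entry M[1][1]: det = old_det + (v - -3) * C_11
Cofactor C_11 = 7
Want det = 0: -77 + (v - -3) * 7 = 0
  (v - -3) = 77 / 7 = 11
  v = -3 + (11) = 8

Answer: 8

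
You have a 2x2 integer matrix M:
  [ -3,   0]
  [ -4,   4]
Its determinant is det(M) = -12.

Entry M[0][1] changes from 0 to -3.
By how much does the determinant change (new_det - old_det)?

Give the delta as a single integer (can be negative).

Cofactor C_01 = 4
Entry delta = -3 - 0 = -3
Det delta = entry_delta * cofactor = -3 * 4 = -12

Answer: -12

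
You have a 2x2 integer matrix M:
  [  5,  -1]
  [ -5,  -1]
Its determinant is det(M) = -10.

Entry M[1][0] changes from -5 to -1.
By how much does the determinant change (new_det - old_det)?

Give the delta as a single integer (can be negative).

Answer: 4

Derivation:
Cofactor C_10 = 1
Entry delta = -1 - -5 = 4
Det delta = entry_delta * cofactor = 4 * 1 = 4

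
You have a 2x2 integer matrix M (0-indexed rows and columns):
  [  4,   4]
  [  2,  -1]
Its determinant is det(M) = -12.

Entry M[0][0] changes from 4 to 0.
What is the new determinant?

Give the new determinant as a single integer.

Answer: -8

Derivation:
det is linear in row 0: changing M[0][0] by delta changes det by delta * cofactor(0,0).
Cofactor C_00 = (-1)^(0+0) * minor(0,0) = -1
Entry delta = 0 - 4 = -4
Det delta = -4 * -1 = 4
New det = -12 + 4 = -8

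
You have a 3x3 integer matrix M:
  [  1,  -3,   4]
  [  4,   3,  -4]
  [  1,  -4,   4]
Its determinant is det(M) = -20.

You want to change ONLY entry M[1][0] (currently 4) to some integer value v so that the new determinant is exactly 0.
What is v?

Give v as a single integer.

det is linear in entry M[1][0]: det = old_det + (v - 4) * C_10
Cofactor C_10 = -4
Want det = 0: -20 + (v - 4) * -4 = 0
  (v - 4) = 20 / -4 = -5
  v = 4 + (-5) = -1

Answer: -1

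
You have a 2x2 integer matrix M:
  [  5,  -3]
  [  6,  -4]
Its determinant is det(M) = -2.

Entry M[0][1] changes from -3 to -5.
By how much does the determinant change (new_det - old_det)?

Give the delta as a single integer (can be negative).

Cofactor C_01 = -6
Entry delta = -5 - -3 = -2
Det delta = entry_delta * cofactor = -2 * -6 = 12

Answer: 12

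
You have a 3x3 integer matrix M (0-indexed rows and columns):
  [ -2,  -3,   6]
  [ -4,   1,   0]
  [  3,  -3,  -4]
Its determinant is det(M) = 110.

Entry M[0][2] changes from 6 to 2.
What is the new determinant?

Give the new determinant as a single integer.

Answer: 74

Derivation:
det is linear in row 0: changing M[0][2] by delta changes det by delta * cofactor(0,2).
Cofactor C_02 = (-1)^(0+2) * minor(0,2) = 9
Entry delta = 2 - 6 = -4
Det delta = -4 * 9 = -36
New det = 110 + -36 = 74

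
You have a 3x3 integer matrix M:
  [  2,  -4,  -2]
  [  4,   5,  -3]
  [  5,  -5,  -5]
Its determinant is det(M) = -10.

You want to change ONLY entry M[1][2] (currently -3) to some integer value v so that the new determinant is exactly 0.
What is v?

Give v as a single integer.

Answer: -4

Derivation:
det is linear in entry M[1][2]: det = old_det + (v - -3) * C_12
Cofactor C_12 = -10
Want det = 0: -10 + (v - -3) * -10 = 0
  (v - -3) = 10 / -10 = -1
  v = -3 + (-1) = -4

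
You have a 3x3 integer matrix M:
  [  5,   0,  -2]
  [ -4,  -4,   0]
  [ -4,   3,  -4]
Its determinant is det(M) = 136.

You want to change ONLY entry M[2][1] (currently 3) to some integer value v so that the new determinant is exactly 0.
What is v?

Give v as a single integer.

det is linear in entry M[2][1]: det = old_det + (v - 3) * C_21
Cofactor C_21 = 8
Want det = 0: 136 + (v - 3) * 8 = 0
  (v - 3) = -136 / 8 = -17
  v = 3 + (-17) = -14

Answer: -14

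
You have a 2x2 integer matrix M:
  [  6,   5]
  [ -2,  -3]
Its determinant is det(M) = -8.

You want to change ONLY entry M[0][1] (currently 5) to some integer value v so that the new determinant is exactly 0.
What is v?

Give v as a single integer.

det is linear in entry M[0][1]: det = old_det + (v - 5) * C_01
Cofactor C_01 = 2
Want det = 0: -8 + (v - 5) * 2 = 0
  (v - 5) = 8 / 2 = 4
  v = 5 + (4) = 9

Answer: 9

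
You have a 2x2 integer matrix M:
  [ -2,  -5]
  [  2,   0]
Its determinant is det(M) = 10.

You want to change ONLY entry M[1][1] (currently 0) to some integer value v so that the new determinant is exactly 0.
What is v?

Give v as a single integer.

det is linear in entry M[1][1]: det = old_det + (v - 0) * C_11
Cofactor C_11 = -2
Want det = 0: 10 + (v - 0) * -2 = 0
  (v - 0) = -10 / -2 = 5
  v = 0 + (5) = 5

Answer: 5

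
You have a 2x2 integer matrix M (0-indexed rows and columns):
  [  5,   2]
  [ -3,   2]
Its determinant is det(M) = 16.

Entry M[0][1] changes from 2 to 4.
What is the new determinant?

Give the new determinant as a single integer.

Answer: 22

Derivation:
det is linear in row 0: changing M[0][1] by delta changes det by delta * cofactor(0,1).
Cofactor C_01 = (-1)^(0+1) * minor(0,1) = 3
Entry delta = 4 - 2 = 2
Det delta = 2 * 3 = 6
New det = 16 + 6 = 22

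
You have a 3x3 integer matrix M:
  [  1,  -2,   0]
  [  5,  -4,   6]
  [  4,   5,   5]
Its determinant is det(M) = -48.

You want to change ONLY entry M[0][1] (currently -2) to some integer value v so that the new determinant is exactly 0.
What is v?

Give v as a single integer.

Answer: -50

Derivation:
det is linear in entry M[0][1]: det = old_det + (v - -2) * C_01
Cofactor C_01 = -1
Want det = 0: -48 + (v - -2) * -1 = 0
  (v - -2) = 48 / -1 = -48
  v = -2 + (-48) = -50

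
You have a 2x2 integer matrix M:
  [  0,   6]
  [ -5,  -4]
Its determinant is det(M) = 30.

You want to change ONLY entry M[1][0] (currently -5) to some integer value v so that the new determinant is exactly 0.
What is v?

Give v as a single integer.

det is linear in entry M[1][0]: det = old_det + (v - -5) * C_10
Cofactor C_10 = -6
Want det = 0: 30 + (v - -5) * -6 = 0
  (v - -5) = -30 / -6 = 5
  v = -5 + (5) = 0

Answer: 0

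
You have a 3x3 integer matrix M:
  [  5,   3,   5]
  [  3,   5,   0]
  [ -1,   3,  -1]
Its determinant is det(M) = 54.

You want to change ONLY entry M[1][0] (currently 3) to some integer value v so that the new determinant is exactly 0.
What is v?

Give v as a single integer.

Answer: 0

Derivation:
det is linear in entry M[1][0]: det = old_det + (v - 3) * C_10
Cofactor C_10 = 18
Want det = 0: 54 + (v - 3) * 18 = 0
  (v - 3) = -54 / 18 = -3
  v = 3 + (-3) = 0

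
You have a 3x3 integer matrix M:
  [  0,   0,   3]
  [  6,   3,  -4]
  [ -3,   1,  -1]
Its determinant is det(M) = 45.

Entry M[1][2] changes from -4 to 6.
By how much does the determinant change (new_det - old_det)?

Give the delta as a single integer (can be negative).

Answer: 0

Derivation:
Cofactor C_12 = 0
Entry delta = 6 - -4 = 10
Det delta = entry_delta * cofactor = 10 * 0 = 0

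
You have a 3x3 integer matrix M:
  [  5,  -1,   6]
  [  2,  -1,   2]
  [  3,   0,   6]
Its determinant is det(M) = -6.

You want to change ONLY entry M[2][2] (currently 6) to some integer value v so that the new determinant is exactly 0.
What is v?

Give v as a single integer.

Answer: 4

Derivation:
det is linear in entry M[2][2]: det = old_det + (v - 6) * C_22
Cofactor C_22 = -3
Want det = 0: -6 + (v - 6) * -3 = 0
  (v - 6) = 6 / -3 = -2
  v = 6 + (-2) = 4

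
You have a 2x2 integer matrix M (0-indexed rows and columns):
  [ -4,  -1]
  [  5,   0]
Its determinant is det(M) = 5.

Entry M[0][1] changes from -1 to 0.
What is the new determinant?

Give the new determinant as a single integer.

Answer: 0

Derivation:
det is linear in row 0: changing M[0][1] by delta changes det by delta * cofactor(0,1).
Cofactor C_01 = (-1)^(0+1) * minor(0,1) = -5
Entry delta = 0 - -1 = 1
Det delta = 1 * -5 = -5
New det = 5 + -5 = 0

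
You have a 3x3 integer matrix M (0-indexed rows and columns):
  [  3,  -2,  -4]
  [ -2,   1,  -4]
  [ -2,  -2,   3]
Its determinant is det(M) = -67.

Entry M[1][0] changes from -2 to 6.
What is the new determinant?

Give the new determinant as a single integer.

Answer: 45

Derivation:
det is linear in row 1: changing M[1][0] by delta changes det by delta * cofactor(1,0).
Cofactor C_10 = (-1)^(1+0) * minor(1,0) = 14
Entry delta = 6 - -2 = 8
Det delta = 8 * 14 = 112
New det = -67 + 112 = 45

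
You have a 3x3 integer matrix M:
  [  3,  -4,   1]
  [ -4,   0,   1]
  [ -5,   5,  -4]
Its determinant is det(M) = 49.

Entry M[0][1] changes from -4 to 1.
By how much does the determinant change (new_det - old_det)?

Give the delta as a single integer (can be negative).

Answer: -105

Derivation:
Cofactor C_01 = -21
Entry delta = 1 - -4 = 5
Det delta = entry_delta * cofactor = 5 * -21 = -105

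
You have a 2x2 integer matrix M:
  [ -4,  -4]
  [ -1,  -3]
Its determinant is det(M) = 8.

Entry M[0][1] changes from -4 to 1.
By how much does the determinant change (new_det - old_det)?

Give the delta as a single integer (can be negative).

Answer: 5

Derivation:
Cofactor C_01 = 1
Entry delta = 1 - -4 = 5
Det delta = entry_delta * cofactor = 5 * 1 = 5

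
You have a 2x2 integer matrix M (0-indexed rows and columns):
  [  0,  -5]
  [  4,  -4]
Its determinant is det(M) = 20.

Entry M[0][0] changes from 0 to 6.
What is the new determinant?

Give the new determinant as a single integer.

Answer: -4

Derivation:
det is linear in row 0: changing M[0][0] by delta changes det by delta * cofactor(0,0).
Cofactor C_00 = (-1)^(0+0) * minor(0,0) = -4
Entry delta = 6 - 0 = 6
Det delta = 6 * -4 = -24
New det = 20 + -24 = -4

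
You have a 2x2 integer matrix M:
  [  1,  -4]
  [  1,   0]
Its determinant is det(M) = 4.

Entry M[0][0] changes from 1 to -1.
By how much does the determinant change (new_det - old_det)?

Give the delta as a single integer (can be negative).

Cofactor C_00 = 0
Entry delta = -1 - 1 = -2
Det delta = entry_delta * cofactor = -2 * 0 = 0

Answer: 0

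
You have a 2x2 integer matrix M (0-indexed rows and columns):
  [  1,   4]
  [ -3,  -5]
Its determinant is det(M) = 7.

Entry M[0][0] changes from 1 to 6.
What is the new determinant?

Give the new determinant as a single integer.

Answer: -18

Derivation:
det is linear in row 0: changing M[0][0] by delta changes det by delta * cofactor(0,0).
Cofactor C_00 = (-1)^(0+0) * minor(0,0) = -5
Entry delta = 6 - 1 = 5
Det delta = 5 * -5 = -25
New det = 7 + -25 = -18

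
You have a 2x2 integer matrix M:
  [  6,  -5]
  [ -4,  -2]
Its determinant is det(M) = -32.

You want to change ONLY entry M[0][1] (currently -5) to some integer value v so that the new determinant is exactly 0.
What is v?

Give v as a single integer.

Answer: 3

Derivation:
det is linear in entry M[0][1]: det = old_det + (v - -5) * C_01
Cofactor C_01 = 4
Want det = 0: -32 + (v - -5) * 4 = 0
  (v - -5) = 32 / 4 = 8
  v = -5 + (8) = 3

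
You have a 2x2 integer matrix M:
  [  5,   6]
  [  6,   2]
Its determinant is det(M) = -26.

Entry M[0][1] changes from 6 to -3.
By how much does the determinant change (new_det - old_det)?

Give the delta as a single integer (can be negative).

Answer: 54

Derivation:
Cofactor C_01 = -6
Entry delta = -3 - 6 = -9
Det delta = entry_delta * cofactor = -9 * -6 = 54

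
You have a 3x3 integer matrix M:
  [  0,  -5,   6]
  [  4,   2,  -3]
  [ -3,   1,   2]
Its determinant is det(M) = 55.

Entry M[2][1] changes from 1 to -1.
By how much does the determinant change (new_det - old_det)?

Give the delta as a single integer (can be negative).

Cofactor C_21 = 24
Entry delta = -1 - 1 = -2
Det delta = entry_delta * cofactor = -2 * 24 = -48

Answer: -48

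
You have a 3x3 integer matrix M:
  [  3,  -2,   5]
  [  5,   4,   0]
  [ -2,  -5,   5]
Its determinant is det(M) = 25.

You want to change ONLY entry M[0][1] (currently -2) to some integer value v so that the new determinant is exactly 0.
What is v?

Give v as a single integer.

det is linear in entry M[0][1]: det = old_det + (v - -2) * C_01
Cofactor C_01 = -25
Want det = 0: 25 + (v - -2) * -25 = 0
  (v - -2) = -25 / -25 = 1
  v = -2 + (1) = -1

Answer: -1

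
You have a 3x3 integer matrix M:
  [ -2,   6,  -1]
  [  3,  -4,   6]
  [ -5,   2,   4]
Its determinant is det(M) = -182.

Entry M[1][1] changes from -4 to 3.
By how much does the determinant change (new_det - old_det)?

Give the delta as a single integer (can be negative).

Answer: -91

Derivation:
Cofactor C_11 = -13
Entry delta = 3 - -4 = 7
Det delta = entry_delta * cofactor = 7 * -13 = -91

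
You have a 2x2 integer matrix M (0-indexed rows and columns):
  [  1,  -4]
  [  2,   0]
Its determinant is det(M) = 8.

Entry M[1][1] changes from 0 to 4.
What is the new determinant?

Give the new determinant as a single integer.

det is linear in row 1: changing M[1][1] by delta changes det by delta * cofactor(1,1).
Cofactor C_11 = (-1)^(1+1) * minor(1,1) = 1
Entry delta = 4 - 0 = 4
Det delta = 4 * 1 = 4
New det = 8 + 4 = 12

Answer: 12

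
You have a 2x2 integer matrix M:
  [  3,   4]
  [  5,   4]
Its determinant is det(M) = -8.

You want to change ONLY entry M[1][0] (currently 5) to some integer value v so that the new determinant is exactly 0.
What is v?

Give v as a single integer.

Answer: 3

Derivation:
det is linear in entry M[1][0]: det = old_det + (v - 5) * C_10
Cofactor C_10 = -4
Want det = 0: -8 + (v - 5) * -4 = 0
  (v - 5) = 8 / -4 = -2
  v = 5 + (-2) = 3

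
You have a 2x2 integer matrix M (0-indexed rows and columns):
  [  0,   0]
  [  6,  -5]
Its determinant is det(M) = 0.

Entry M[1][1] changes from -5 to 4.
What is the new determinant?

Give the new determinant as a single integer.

Answer: 0

Derivation:
det is linear in row 1: changing M[1][1] by delta changes det by delta * cofactor(1,1).
Cofactor C_11 = (-1)^(1+1) * minor(1,1) = 0
Entry delta = 4 - -5 = 9
Det delta = 9 * 0 = 0
New det = 0 + 0 = 0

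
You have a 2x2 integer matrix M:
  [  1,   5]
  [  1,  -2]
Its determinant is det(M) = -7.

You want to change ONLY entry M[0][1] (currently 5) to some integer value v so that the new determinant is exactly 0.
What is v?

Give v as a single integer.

det is linear in entry M[0][1]: det = old_det + (v - 5) * C_01
Cofactor C_01 = -1
Want det = 0: -7 + (v - 5) * -1 = 0
  (v - 5) = 7 / -1 = -7
  v = 5 + (-7) = -2

Answer: -2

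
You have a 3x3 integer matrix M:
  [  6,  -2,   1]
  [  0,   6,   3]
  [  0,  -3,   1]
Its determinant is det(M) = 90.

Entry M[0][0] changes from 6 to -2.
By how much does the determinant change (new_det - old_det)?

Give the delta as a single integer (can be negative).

Answer: -120

Derivation:
Cofactor C_00 = 15
Entry delta = -2 - 6 = -8
Det delta = entry_delta * cofactor = -8 * 15 = -120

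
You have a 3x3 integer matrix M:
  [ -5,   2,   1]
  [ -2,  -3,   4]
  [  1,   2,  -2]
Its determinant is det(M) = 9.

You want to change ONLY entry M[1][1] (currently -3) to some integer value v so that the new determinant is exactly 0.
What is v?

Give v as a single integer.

det is linear in entry M[1][1]: det = old_det + (v - -3) * C_11
Cofactor C_11 = 9
Want det = 0: 9 + (v - -3) * 9 = 0
  (v - -3) = -9 / 9 = -1
  v = -3 + (-1) = -4

Answer: -4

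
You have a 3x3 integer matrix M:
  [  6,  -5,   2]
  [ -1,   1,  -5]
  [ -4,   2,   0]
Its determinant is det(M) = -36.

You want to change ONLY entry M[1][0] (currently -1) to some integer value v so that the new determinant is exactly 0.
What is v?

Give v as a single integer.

det is linear in entry M[1][0]: det = old_det + (v - -1) * C_10
Cofactor C_10 = 4
Want det = 0: -36 + (v - -1) * 4 = 0
  (v - -1) = 36 / 4 = 9
  v = -1 + (9) = 8

Answer: 8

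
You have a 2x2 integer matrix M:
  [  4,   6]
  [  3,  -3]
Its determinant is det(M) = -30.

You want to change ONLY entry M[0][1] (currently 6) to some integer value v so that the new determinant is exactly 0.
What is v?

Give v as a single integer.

Answer: -4

Derivation:
det is linear in entry M[0][1]: det = old_det + (v - 6) * C_01
Cofactor C_01 = -3
Want det = 0: -30 + (v - 6) * -3 = 0
  (v - 6) = 30 / -3 = -10
  v = 6 + (-10) = -4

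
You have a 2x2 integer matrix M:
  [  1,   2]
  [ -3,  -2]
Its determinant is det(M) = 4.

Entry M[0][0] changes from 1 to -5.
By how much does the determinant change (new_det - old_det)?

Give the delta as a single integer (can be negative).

Cofactor C_00 = -2
Entry delta = -5 - 1 = -6
Det delta = entry_delta * cofactor = -6 * -2 = 12

Answer: 12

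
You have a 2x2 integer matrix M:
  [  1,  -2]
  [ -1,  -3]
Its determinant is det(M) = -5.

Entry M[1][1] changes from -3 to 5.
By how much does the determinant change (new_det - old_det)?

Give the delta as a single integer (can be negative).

Answer: 8

Derivation:
Cofactor C_11 = 1
Entry delta = 5 - -3 = 8
Det delta = entry_delta * cofactor = 8 * 1 = 8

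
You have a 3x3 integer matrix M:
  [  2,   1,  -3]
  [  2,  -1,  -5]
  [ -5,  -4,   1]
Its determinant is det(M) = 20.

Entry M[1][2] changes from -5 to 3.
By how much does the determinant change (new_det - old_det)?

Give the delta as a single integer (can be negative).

Cofactor C_12 = 3
Entry delta = 3 - -5 = 8
Det delta = entry_delta * cofactor = 8 * 3 = 24

Answer: 24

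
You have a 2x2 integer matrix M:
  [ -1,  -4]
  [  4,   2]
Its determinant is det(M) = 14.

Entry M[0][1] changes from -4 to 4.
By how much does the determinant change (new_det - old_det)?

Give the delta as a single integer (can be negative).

Answer: -32

Derivation:
Cofactor C_01 = -4
Entry delta = 4 - -4 = 8
Det delta = entry_delta * cofactor = 8 * -4 = -32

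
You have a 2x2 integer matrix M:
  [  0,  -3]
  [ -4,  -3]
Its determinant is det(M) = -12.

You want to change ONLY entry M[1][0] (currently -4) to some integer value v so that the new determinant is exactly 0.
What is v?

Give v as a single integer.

det is linear in entry M[1][0]: det = old_det + (v - -4) * C_10
Cofactor C_10 = 3
Want det = 0: -12 + (v - -4) * 3 = 0
  (v - -4) = 12 / 3 = 4
  v = -4 + (4) = 0

Answer: 0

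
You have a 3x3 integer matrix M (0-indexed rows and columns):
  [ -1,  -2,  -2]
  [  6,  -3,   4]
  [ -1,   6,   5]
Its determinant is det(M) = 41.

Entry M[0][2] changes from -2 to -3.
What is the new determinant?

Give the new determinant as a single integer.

Answer: 8

Derivation:
det is linear in row 0: changing M[0][2] by delta changes det by delta * cofactor(0,2).
Cofactor C_02 = (-1)^(0+2) * minor(0,2) = 33
Entry delta = -3 - -2 = -1
Det delta = -1 * 33 = -33
New det = 41 + -33 = 8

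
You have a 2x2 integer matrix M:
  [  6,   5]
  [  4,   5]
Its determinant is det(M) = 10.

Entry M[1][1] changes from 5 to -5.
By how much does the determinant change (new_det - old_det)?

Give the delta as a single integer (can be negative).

Cofactor C_11 = 6
Entry delta = -5 - 5 = -10
Det delta = entry_delta * cofactor = -10 * 6 = -60

Answer: -60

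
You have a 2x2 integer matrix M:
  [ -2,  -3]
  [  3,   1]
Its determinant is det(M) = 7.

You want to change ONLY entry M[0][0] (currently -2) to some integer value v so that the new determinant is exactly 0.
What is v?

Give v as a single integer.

Answer: -9

Derivation:
det is linear in entry M[0][0]: det = old_det + (v - -2) * C_00
Cofactor C_00 = 1
Want det = 0: 7 + (v - -2) * 1 = 0
  (v - -2) = -7 / 1 = -7
  v = -2 + (-7) = -9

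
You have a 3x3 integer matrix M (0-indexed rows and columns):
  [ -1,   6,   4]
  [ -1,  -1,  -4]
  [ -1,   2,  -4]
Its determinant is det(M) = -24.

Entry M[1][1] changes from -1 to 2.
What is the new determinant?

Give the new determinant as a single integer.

Answer: 0

Derivation:
det is linear in row 1: changing M[1][1] by delta changes det by delta * cofactor(1,1).
Cofactor C_11 = (-1)^(1+1) * minor(1,1) = 8
Entry delta = 2 - -1 = 3
Det delta = 3 * 8 = 24
New det = -24 + 24 = 0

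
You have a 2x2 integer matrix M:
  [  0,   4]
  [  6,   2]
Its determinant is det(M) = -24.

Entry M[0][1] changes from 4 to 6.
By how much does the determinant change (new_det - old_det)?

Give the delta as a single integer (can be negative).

Answer: -12

Derivation:
Cofactor C_01 = -6
Entry delta = 6 - 4 = 2
Det delta = entry_delta * cofactor = 2 * -6 = -12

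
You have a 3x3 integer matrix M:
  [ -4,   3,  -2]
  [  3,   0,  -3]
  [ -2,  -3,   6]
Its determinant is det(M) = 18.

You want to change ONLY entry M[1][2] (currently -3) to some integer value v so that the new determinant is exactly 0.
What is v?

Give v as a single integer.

Answer: -2

Derivation:
det is linear in entry M[1][2]: det = old_det + (v - -3) * C_12
Cofactor C_12 = -18
Want det = 0: 18 + (v - -3) * -18 = 0
  (v - -3) = -18 / -18 = 1
  v = -3 + (1) = -2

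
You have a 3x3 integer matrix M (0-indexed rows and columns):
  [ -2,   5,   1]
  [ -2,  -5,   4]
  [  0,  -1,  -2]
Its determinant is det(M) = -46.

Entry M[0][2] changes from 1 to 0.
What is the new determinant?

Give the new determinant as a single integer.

Answer: -48

Derivation:
det is linear in row 0: changing M[0][2] by delta changes det by delta * cofactor(0,2).
Cofactor C_02 = (-1)^(0+2) * minor(0,2) = 2
Entry delta = 0 - 1 = -1
Det delta = -1 * 2 = -2
New det = -46 + -2 = -48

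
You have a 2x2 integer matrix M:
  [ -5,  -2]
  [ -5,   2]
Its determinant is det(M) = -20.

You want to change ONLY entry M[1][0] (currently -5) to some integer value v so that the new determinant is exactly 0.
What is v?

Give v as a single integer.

Answer: 5

Derivation:
det is linear in entry M[1][0]: det = old_det + (v - -5) * C_10
Cofactor C_10 = 2
Want det = 0: -20 + (v - -5) * 2 = 0
  (v - -5) = 20 / 2 = 10
  v = -5 + (10) = 5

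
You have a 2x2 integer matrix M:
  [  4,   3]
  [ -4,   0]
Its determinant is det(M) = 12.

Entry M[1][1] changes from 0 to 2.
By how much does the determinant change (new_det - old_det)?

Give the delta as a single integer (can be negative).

Answer: 8

Derivation:
Cofactor C_11 = 4
Entry delta = 2 - 0 = 2
Det delta = entry_delta * cofactor = 2 * 4 = 8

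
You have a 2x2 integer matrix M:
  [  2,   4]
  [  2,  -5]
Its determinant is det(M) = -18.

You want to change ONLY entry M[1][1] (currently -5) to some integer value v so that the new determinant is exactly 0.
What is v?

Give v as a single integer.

Answer: 4

Derivation:
det is linear in entry M[1][1]: det = old_det + (v - -5) * C_11
Cofactor C_11 = 2
Want det = 0: -18 + (v - -5) * 2 = 0
  (v - -5) = 18 / 2 = 9
  v = -5 + (9) = 4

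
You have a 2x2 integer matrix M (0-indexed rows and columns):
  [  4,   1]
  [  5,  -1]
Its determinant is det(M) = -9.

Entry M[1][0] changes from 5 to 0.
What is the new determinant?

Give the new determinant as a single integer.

Answer: -4

Derivation:
det is linear in row 1: changing M[1][0] by delta changes det by delta * cofactor(1,0).
Cofactor C_10 = (-1)^(1+0) * minor(1,0) = -1
Entry delta = 0 - 5 = -5
Det delta = -5 * -1 = 5
New det = -9 + 5 = -4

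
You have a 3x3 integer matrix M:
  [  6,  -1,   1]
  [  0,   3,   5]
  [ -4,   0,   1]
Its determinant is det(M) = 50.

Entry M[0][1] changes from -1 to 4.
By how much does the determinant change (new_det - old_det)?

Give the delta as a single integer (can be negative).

Answer: -100

Derivation:
Cofactor C_01 = -20
Entry delta = 4 - -1 = 5
Det delta = entry_delta * cofactor = 5 * -20 = -100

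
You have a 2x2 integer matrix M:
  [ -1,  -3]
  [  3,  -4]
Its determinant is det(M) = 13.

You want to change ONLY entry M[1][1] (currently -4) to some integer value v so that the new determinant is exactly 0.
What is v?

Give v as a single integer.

det is linear in entry M[1][1]: det = old_det + (v - -4) * C_11
Cofactor C_11 = -1
Want det = 0: 13 + (v - -4) * -1 = 0
  (v - -4) = -13 / -1 = 13
  v = -4 + (13) = 9

Answer: 9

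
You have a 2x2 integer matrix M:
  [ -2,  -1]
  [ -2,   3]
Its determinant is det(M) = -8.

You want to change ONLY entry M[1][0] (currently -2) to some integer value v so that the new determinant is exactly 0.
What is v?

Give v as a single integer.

det is linear in entry M[1][0]: det = old_det + (v - -2) * C_10
Cofactor C_10 = 1
Want det = 0: -8 + (v - -2) * 1 = 0
  (v - -2) = 8 / 1 = 8
  v = -2 + (8) = 6

Answer: 6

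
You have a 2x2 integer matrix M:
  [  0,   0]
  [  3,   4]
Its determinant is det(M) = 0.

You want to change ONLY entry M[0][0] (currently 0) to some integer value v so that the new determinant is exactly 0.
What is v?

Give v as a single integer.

det is linear in entry M[0][0]: det = old_det + (v - 0) * C_00
Cofactor C_00 = 4
Want det = 0: 0 + (v - 0) * 4 = 0
  (v - 0) = 0 / 4 = 0
  v = 0 + (0) = 0

Answer: 0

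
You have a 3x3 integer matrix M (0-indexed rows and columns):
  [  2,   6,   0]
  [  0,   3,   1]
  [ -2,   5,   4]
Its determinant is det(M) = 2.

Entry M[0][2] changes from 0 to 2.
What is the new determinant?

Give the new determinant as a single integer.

det is linear in row 0: changing M[0][2] by delta changes det by delta * cofactor(0,2).
Cofactor C_02 = (-1)^(0+2) * minor(0,2) = 6
Entry delta = 2 - 0 = 2
Det delta = 2 * 6 = 12
New det = 2 + 12 = 14

Answer: 14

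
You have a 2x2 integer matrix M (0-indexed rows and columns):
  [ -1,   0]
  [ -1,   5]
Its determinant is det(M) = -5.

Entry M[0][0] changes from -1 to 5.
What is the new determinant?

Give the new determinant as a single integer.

Answer: 25

Derivation:
det is linear in row 0: changing M[0][0] by delta changes det by delta * cofactor(0,0).
Cofactor C_00 = (-1)^(0+0) * minor(0,0) = 5
Entry delta = 5 - -1 = 6
Det delta = 6 * 5 = 30
New det = -5 + 30 = 25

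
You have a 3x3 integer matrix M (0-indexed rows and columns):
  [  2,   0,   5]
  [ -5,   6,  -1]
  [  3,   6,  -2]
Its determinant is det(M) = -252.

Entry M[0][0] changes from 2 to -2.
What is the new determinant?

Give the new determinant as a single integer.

Answer: -228

Derivation:
det is linear in row 0: changing M[0][0] by delta changes det by delta * cofactor(0,0).
Cofactor C_00 = (-1)^(0+0) * minor(0,0) = -6
Entry delta = -2 - 2 = -4
Det delta = -4 * -6 = 24
New det = -252 + 24 = -228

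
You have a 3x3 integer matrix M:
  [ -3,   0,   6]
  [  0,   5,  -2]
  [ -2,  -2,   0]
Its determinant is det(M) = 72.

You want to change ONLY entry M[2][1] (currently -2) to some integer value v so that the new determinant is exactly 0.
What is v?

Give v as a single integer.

Answer: 10

Derivation:
det is linear in entry M[2][1]: det = old_det + (v - -2) * C_21
Cofactor C_21 = -6
Want det = 0: 72 + (v - -2) * -6 = 0
  (v - -2) = -72 / -6 = 12
  v = -2 + (12) = 10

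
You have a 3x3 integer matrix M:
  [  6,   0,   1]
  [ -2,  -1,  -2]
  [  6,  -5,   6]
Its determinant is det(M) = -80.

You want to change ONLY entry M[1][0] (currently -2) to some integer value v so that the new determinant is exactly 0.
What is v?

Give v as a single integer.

det is linear in entry M[1][0]: det = old_det + (v - -2) * C_10
Cofactor C_10 = -5
Want det = 0: -80 + (v - -2) * -5 = 0
  (v - -2) = 80 / -5 = -16
  v = -2 + (-16) = -18

Answer: -18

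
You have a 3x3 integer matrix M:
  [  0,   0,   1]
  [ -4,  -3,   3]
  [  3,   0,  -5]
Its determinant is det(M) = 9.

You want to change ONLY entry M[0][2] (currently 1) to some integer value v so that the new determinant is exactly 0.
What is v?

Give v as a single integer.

Answer: 0

Derivation:
det is linear in entry M[0][2]: det = old_det + (v - 1) * C_02
Cofactor C_02 = 9
Want det = 0: 9 + (v - 1) * 9 = 0
  (v - 1) = -9 / 9 = -1
  v = 1 + (-1) = 0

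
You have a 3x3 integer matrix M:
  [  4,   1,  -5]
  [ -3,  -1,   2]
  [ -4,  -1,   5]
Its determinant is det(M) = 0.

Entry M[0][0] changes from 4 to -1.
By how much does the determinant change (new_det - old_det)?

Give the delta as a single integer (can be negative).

Cofactor C_00 = -3
Entry delta = -1 - 4 = -5
Det delta = entry_delta * cofactor = -5 * -3 = 15

Answer: 15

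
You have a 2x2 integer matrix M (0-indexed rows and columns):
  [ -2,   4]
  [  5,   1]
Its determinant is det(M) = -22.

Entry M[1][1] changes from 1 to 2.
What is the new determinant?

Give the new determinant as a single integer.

Answer: -24

Derivation:
det is linear in row 1: changing M[1][1] by delta changes det by delta * cofactor(1,1).
Cofactor C_11 = (-1)^(1+1) * minor(1,1) = -2
Entry delta = 2 - 1 = 1
Det delta = 1 * -2 = -2
New det = -22 + -2 = -24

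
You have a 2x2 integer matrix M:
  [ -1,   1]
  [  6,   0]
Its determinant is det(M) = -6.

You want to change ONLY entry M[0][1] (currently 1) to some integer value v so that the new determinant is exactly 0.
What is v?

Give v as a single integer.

Answer: 0

Derivation:
det is linear in entry M[0][1]: det = old_det + (v - 1) * C_01
Cofactor C_01 = -6
Want det = 0: -6 + (v - 1) * -6 = 0
  (v - 1) = 6 / -6 = -1
  v = 1 + (-1) = 0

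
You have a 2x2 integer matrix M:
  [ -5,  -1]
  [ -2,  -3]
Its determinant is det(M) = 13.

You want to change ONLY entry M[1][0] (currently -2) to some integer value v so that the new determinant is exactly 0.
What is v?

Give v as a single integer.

det is linear in entry M[1][0]: det = old_det + (v - -2) * C_10
Cofactor C_10 = 1
Want det = 0: 13 + (v - -2) * 1 = 0
  (v - -2) = -13 / 1 = -13
  v = -2 + (-13) = -15

Answer: -15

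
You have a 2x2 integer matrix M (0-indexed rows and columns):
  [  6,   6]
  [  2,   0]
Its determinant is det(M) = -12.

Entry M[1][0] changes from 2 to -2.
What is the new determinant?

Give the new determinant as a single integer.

Answer: 12

Derivation:
det is linear in row 1: changing M[1][0] by delta changes det by delta * cofactor(1,0).
Cofactor C_10 = (-1)^(1+0) * minor(1,0) = -6
Entry delta = -2 - 2 = -4
Det delta = -4 * -6 = 24
New det = -12 + 24 = 12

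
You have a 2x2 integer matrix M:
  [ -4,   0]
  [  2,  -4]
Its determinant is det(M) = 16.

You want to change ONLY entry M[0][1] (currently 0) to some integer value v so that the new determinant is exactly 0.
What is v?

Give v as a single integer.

Answer: 8

Derivation:
det is linear in entry M[0][1]: det = old_det + (v - 0) * C_01
Cofactor C_01 = -2
Want det = 0: 16 + (v - 0) * -2 = 0
  (v - 0) = -16 / -2 = 8
  v = 0 + (8) = 8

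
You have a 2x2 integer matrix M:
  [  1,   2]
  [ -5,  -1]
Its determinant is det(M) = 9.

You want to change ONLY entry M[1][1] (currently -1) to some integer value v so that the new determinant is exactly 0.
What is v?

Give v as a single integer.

det is linear in entry M[1][1]: det = old_det + (v - -1) * C_11
Cofactor C_11 = 1
Want det = 0: 9 + (v - -1) * 1 = 0
  (v - -1) = -9 / 1 = -9
  v = -1 + (-9) = -10

Answer: -10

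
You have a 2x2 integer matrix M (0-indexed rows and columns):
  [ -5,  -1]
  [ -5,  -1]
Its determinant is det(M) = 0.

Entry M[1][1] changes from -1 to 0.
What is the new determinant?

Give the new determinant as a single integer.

Answer: -5

Derivation:
det is linear in row 1: changing M[1][1] by delta changes det by delta * cofactor(1,1).
Cofactor C_11 = (-1)^(1+1) * minor(1,1) = -5
Entry delta = 0 - -1 = 1
Det delta = 1 * -5 = -5
New det = 0 + -5 = -5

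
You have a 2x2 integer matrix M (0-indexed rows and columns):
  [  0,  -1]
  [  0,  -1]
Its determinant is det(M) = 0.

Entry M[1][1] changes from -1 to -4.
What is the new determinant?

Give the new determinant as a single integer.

det is linear in row 1: changing M[1][1] by delta changes det by delta * cofactor(1,1).
Cofactor C_11 = (-1)^(1+1) * minor(1,1) = 0
Entry delta = -4 - -1 = -3
Det delta = -3 * 0 = 0
New det = 0 + 0 = 0

Answer: 0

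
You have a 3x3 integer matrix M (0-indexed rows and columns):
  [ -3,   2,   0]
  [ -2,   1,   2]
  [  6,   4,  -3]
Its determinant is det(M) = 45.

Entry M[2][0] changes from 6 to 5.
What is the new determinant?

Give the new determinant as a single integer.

Answer: 41

Derivation:
det is linear in row 2: changing M[2][0] by delta changes det by delta * cofactor(2,0).
Cofactor C_20 = (-1)^(2+0) * minor(2,0) = 4
Entry delta = 5 - 6 = -1
Det delta = -1 * 4 = -4
New det = 45 + -4 = 41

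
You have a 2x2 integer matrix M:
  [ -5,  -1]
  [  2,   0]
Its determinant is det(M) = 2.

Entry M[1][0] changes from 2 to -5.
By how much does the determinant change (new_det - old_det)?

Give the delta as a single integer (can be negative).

Answer: -7

Derivation:
Cofactor C_10 = 1
Entry delta = -5 - 2 = -7
Det delta = entry_delta * cofactor = -7 * 1 = -7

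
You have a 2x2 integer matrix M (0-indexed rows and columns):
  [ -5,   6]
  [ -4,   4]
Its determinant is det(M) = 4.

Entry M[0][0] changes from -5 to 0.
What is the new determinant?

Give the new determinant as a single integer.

Answer: 24

Derivation:
det is linear in row 0: changing M[0][0] by delta changes det by delta * cofactor(0,0).
Cofactor C_00 = (-1)^(0+0) * minor(0,0) = 4
Entry delta = 0 - -5 = 5
Det delta = 5 * 4 = 20
New det = 4 + 20 = 24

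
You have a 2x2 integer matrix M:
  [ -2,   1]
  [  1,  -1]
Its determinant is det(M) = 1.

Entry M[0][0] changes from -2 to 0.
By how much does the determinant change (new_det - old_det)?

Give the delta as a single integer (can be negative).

Answer: -2

Derivation:
Cofactor C_00 = -1
Entry delta = 0 - -2 = 2
Det delta = entry_delta * cofactor = 2 * -1 = -2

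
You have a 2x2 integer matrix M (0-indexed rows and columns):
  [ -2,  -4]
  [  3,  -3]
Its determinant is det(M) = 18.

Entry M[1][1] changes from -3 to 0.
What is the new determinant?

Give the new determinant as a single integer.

Answer: 12

Derivation:
det is linear in row 1: changing M[1][1] by delta changes det by delta * cofactor(1,1).
Cofactor C_11 = (-1)^(1+1) * minor(1,1) = -2
Entry delta = 0 - -3 = 3
Det delta = 3 * -2 = -6
New det = 18 + -6 = 12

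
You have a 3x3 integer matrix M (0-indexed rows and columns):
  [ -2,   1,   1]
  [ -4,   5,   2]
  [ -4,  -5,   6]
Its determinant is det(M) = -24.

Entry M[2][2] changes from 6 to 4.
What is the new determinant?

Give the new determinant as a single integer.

det is linear in row 2: changing M[2][2] by delta changes det by delta * cofactor(2,2).
Cofactor C_22 = (-1)^(2+2) * minor(2,2) = -6
Entry delta = 4 - 6 = -2
Det delta = -2 * -6 = 12
New det = -24 + 12 = -12

Answer: -12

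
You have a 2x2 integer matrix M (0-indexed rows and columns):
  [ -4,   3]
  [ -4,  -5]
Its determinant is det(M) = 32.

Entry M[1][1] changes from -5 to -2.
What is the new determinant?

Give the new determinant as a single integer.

Answer: 20

Derivation:
det is linear in row 1: changing M[1][1] by delta changes det by delta * cofactor(1,1).
Cofactor C_11 = (-1)^(1+1) * minor(1,1) = -4
Entry delta = -2 - -5 = 3
Det delta = 3 * -4 = -12
New det = 32 + -12 = 20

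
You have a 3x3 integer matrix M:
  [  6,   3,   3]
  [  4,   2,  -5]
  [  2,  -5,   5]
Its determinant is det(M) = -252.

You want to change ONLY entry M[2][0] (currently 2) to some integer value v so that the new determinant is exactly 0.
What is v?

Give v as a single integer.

Answer: -10

Derivation:
det is linear in entry M[2][0]: det = old_det + (v - 2) * C_20
Cofactor C_20 = -21
Want det = 0: -252 + (v - 2) * -21 = 0
  (v - 2) = 252 / -21 = -12
  v = 2 + (-12) = -10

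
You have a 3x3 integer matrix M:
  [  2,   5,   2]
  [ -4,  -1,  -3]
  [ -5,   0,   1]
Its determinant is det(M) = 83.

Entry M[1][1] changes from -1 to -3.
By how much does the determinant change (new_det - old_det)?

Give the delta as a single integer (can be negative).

Cofactor C_11 = 12
Entry delta = -3 - -1 = -2
Det delta = entry_delta * cofactor = -2 * 12 = -24

Answer: -24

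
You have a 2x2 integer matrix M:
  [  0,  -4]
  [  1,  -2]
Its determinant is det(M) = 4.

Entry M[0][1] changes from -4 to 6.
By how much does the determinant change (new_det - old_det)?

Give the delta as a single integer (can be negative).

Cofactor C_01 = -1
Entry delta = 6 - -4 = 10
Det delta = entry_delta * cofactor = 10 * -1 = -10

Answer: -10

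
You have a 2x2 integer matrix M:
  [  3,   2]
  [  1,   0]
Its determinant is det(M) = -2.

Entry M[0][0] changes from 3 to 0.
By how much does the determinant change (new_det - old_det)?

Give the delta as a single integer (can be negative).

Cofactor C_00 = 0
Entry delta = 0 - 3 = -3
Det delta = entry_delta * cofactor = -3 * 0 = 0

Answer: 0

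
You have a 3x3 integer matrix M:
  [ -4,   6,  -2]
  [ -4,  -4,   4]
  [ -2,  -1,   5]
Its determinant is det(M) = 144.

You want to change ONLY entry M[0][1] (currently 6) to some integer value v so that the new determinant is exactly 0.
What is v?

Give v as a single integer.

Answer: -6

Derivation:
det is linear in entry M[0][1]: det = old_det + (v - 6) * C_01
Cofactor C_01 = 12
Want det = 0: 144 + (v - 6) * 12 = 0
  (v - 6) = -144 / 12 = -12
  v = 6 + (-12) = -6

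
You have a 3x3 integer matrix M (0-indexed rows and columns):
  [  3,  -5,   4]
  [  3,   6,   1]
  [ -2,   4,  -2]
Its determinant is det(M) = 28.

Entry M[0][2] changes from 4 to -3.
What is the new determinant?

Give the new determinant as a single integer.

det is linear in row 0: changing M[0][2] by delta changes det by delta * cofactor(0,2).
Cofactor C_02 = (-1)^(0+2) * minor(0,2) = 24
Entry delta = -3 - 4 = -7
Det delta = -7 * 24 = -168
New det = 28 + -168 = -140

Answer: -140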